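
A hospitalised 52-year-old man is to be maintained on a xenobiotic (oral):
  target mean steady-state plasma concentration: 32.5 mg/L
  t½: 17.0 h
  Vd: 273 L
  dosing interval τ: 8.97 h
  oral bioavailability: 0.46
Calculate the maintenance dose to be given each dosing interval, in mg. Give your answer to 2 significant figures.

k = ln2 / t½ = 0.693147 / 17.0 = 0.04077 h⁻¹
CL = k × Vd = 0.04077 × 273 = 11.13 L/h
At steady state, F × (Dose/τ) = Css × CL.
Dose = Css × CL × τ / F = 32.5 × 11.13 × 8.97 / 0.46 = 7054 mg

7100 mg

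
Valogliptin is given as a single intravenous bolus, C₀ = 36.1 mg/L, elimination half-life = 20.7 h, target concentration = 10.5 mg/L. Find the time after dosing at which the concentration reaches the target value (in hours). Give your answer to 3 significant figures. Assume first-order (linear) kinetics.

36.9 h

k = ln2 / t½ = 0.693147 / 20.7 = 0.03349 h⁻¹
t = ln(C₀ / C) / k = ln(36.10 / 10.5) / 0.03349
  = ln(3.438) / 0.03349 = 1.235 / 0.03349 = 36.88 h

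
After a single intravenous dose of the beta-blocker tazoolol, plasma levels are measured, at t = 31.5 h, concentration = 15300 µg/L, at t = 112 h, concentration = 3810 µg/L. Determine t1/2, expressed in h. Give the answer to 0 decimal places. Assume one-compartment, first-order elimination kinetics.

40 h

k = ln(C₁/C₂) / (t₂ − t₁) = ln(15300/3810) / (112 − 31.5)
  = 1.390 / 80.50 = 0.01727 h⁻¹
t½ = ln2 / k = 0.693147 / 0.01727 = 40.14 h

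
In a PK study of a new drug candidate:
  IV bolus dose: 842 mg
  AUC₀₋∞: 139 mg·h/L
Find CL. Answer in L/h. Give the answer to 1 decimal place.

CL = Dose / AUC = 842 / 139 = 6.058 L/h

6.1 L/h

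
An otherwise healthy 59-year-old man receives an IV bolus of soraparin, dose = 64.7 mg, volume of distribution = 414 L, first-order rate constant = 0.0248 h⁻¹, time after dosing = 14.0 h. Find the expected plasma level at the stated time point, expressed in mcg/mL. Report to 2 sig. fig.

C₀ = Dose / Vd = 64.70 / 414 = 0.1563 mg/L
C = C₀ · e^(−k·t) = 0.1563 × e^(−0.02480 × 14.0)
  = 0.1563 × 0.7067 = 0.1105 mg/L
(0.1105 mg/L = 0.1105 mcg/mL)

0.11 mcg/mL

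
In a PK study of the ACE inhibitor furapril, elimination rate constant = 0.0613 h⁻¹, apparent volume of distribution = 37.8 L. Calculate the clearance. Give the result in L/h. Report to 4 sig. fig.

2.317 L/h

CL = k × Vd = 0.0613 × 37.8 = 2.317 L/h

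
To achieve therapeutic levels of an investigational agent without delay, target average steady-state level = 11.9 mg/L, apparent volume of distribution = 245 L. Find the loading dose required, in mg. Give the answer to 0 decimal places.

LD = Css × Vd = 11.9 × 245 = 2916 mg

2916 mg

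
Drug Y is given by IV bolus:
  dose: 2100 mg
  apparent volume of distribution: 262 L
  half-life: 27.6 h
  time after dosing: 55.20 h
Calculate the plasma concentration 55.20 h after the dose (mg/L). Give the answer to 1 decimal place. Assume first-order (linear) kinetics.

C₀ = Dose / Vd = 2100 / 262 = 8.015 mg/L
k = ln2 / t½ = 0.693147 / 27.6 = 0.02511 h⁻¹
t / t½ = 55.20 / 27.6 = 2 half-lives
C = C₀ × (1/2)^2 = 8.015 × 0.2500 = 2.004 mg/L

2.0 mg/L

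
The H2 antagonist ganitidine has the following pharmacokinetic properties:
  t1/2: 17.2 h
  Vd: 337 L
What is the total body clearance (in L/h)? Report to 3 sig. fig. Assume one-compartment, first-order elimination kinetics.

k = ln2 / t½ = 0.693147 / 17.2 = 0.04030 h⁻¹
CL = k × Vd = 0.04030 × 337 = 13.58 L/h

13.6 L/h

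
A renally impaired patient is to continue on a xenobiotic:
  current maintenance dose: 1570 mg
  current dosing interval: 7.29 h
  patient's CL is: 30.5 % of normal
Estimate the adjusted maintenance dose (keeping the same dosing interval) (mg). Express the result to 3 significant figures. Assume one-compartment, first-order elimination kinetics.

To keep the same average steady-state level, dosing rate must scale with clearance.
CL ratio = 30.5 / 100 = 0.3050
New dose (same interval) = 1570 × 0.3050 = 478.9 mg

479 mg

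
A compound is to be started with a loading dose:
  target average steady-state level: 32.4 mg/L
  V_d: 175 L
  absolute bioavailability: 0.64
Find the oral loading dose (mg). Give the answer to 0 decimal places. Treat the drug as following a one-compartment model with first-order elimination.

LD = Css × Vd / F = 32.4 × 175 / 0.64 = 8859 mg

8859 mg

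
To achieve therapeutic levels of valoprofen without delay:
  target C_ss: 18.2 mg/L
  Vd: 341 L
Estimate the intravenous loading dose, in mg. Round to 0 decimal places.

6206 mg

LD = Css × Vd = 18.2 × 341 = 6206 mg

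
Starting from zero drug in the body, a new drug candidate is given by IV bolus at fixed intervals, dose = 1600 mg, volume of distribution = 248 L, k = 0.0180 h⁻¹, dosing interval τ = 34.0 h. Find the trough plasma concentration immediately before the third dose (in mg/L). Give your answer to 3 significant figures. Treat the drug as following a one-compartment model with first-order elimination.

5.40 mg/L

C₀ per dose = Dose / Vd = 1600 / 248 = 6.452 mg/L
Fraction remaining after one interval: r = e^(−kτ) = e^(−0.01800 × 34.0) = 0.5423
Before dose 3, 2 doses have been given (aged 1τ, 2τ).
C_trough = C₀ × (r + r²) = 6.452 × (0.5423 + 0.2941) = 5.396 mg/L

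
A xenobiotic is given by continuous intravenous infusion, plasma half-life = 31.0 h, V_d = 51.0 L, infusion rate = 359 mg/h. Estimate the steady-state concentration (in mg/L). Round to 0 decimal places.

k = ln2 / t½ = 0.693147 / 31.0 = 0.02236 h⁻¹
CL = k × Vd = 0.02236 × 51.0 = 1.140 L/h
At steady state Css = R₀ / CL = 359 / 1.140 = 314.9 mg/L

315 mg/L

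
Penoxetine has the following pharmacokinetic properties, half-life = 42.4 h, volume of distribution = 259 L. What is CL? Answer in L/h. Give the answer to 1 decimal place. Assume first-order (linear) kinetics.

k = ln2 / t½ = 0.693147 / 42.4 = 0.01635 h⁻¹
CL = k × Vd = 0.01635 × 259 = 4.235 L/h

4.2 L/h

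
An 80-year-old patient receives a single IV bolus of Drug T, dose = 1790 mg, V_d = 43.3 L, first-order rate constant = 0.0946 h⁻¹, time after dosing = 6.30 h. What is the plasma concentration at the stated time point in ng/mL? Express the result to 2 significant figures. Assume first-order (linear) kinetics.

23000 ng/mL

C₀ = Dose / Vd = 1790 / 43.3 = 41.34 mg/L
C = C₀ · e^(−k·t) = 41.34 × e^(−0.09460 × 6.30)
  = 41.34 × 0.5510 = 22.78 mg/L
Convert: 22.78 mg/L × 1000 = 22780 ng/mL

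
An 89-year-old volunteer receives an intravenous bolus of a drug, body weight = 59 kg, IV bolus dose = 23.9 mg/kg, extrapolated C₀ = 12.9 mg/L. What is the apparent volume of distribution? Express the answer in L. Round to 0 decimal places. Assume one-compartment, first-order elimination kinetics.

109 L

Dose = 23.9 × 59 = 1410 mg
Vd = Dose / C₀ = 1410 / 12.9 = 109.3 L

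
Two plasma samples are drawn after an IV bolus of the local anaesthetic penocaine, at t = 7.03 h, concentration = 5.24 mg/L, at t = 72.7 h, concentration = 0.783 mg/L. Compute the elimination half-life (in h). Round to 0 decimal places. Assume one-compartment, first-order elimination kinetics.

k = ln(C₁/C₂) / (t₂ − t₁) = ln(5.24/0.783) / (72.7 − 7.03)
  = 1.901 / 65.67 = 0.02895 h⁻¹
t½ = ln2 / k = 0.693147 / 0.02895 = 23.94 h

24 h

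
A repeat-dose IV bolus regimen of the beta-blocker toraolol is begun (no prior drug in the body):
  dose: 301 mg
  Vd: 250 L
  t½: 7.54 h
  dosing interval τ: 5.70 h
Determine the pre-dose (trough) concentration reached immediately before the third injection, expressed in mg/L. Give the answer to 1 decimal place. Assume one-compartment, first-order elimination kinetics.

1.1 mg/L

C₀ per dose = Dose / Vd = 301 / 250 = 1.204 mg/L
k = ln2 / t½ = 0.693147 / 7.54 = 0.09193 h⁻¹
Fraction remaining after one interval: r = e^(−kτ) = e^(−0.09193 × 5.70) = 0.5921
Before dose 3, 2 doses have been given (aged 1τ, 2τ).
C_trough = C₀ × (r + r²) = 1.204 × (0.5921 + 0.3506) = 1.135 mg/L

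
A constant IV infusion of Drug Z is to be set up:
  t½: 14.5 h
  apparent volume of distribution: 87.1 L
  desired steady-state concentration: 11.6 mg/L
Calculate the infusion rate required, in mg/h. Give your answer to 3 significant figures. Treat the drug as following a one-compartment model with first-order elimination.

48.3 mg/h

k = ln2 / t½ = 0.693147 / 14.5 = 0.04780 h⁻¹
CL = k × Vd = 0.04780 × 87.1 = 4.163 L/h
At steady state, infusion rate R₀ = Css × CL = 11.6 × 4.163 = 48.29 mg/h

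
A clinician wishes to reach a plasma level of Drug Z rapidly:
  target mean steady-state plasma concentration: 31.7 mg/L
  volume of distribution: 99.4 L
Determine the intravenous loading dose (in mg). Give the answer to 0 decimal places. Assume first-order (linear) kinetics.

LD = Css × Vd = 31.7 × 99.4 = 3151 mg

3151 mg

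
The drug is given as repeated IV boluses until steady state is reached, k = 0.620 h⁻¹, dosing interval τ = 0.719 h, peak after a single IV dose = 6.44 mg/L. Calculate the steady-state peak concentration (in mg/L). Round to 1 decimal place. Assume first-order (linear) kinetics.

17.9 mg/L

e^(−kτ) = e^(−0.6200 × 0.719) = 0.6403
Accumulation ratio R = 1 / (1 − e^(−kτ)) = 1 / (1 − 0.6403) = 2.780
Steady-state peak = C₀ × R = 6.44 × 2.780 = 17.90 mg/L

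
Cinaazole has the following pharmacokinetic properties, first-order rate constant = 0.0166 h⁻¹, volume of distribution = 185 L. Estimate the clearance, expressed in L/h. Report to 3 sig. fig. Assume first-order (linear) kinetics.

3.07 L/h

CL = k × Vd = 0.0166 × 185 = 3.071 L/h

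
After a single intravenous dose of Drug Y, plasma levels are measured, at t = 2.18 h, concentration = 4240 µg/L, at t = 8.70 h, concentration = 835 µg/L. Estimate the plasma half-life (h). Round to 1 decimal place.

2.8 h

k = ln(C₁/C₂) / (t₂ − t₁) = ln(4240/835) / (8.70 − 2.18)
  = 1.625 / 6.520 = 0.2492 h⁻¹
t½ = ln2 / k = 0.693147 / 0.2492 = 2.781 h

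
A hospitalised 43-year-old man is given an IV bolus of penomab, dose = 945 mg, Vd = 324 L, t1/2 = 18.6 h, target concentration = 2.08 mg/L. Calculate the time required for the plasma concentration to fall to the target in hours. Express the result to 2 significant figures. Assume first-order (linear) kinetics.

9.1 h

C₀ = Dose / Vd = 945.0 / 324 = 2.917 mg/L
k = ln2 / t½ = 0.693147 / 18.6 = 0.03727 h⁻¹
t = ln(C₀ / C) / k = ln(2.917 / 2.08) / 0.03727
  = ln(1.402) / 0.03727 = 0.3379 / 0.03727 = 9.066 h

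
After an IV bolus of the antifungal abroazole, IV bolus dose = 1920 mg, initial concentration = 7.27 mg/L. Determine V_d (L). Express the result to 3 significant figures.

264 L

Vd = Dose / C₀ = 1920 / 7.27 = 264.1 L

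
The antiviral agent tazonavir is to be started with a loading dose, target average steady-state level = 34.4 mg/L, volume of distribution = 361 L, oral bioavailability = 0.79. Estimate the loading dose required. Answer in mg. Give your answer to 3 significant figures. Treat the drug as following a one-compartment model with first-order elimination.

LD = Css × Vd / F = 34.4 × 361 / 0.79 = 15720 mg

15700 mg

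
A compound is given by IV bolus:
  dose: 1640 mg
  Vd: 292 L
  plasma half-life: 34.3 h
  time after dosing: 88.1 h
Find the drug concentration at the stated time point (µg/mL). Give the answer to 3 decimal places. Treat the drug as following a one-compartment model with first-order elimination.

C₀ = Dose / Vd = 1640 / 292 = 5.616 mg/L
k = ln2 / t½ = 0.693147 / 34.3 = 0.02021 h⁻¹
C = C₀ · e^(−k·t) = 5.616 × e^(−0.02021 × 88.1)
  = 5.616 × 0.1686 = 0.9469 mg/L
(0.9469 mg/L = 0.9469 µg/mL)

0.947 µg/mL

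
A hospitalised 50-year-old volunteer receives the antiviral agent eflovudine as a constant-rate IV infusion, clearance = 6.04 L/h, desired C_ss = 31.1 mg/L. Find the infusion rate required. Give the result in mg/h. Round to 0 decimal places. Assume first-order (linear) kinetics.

188 mg/h

At steady state, infusion rate R₀ = Css × CL = 31.1 × 6.040 = 187.8 mg/h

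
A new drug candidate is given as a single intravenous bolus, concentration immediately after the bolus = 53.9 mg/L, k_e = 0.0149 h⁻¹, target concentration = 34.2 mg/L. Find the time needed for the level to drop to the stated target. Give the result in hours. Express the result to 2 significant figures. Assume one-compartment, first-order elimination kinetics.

31 h

t = ln(C₀ / C) / k = ln(53.90 / 34.2) / 0.01490
  = ln(1.576) / 0.01490 = 0.4549 / 0.01490 = 30.53 h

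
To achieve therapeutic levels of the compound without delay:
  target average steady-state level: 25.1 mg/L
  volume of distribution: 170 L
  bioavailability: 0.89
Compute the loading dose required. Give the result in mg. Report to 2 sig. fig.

LD = Css × Vd / F = 25.1 × 170 / 0.89 = 4794 mg

4800 mg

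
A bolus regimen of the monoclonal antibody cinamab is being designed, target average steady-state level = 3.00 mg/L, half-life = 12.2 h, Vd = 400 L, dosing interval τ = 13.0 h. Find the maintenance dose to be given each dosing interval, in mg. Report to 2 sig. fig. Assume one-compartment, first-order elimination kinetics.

890 mg

k = ln2 / t½ = 0.693147 / 12.2 = 0.05682 h⁻¹
CL = k × Vd = 0.05682 × 400 = 22.73 L/h
At steady state, Dose/τ = Css × CL.
Dose = Css × CL × τ = 3.00 × 22.73 × 13.0 = 886.5 mg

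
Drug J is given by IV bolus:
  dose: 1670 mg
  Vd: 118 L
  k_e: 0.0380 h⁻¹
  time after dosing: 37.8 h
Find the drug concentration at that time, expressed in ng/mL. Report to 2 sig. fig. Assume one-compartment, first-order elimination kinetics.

C₀ = Dose / Vd = 1670 / 118 = 14.15 mg/L
C = C₀ · e^(−k·t) = 14.15 × e^(−0.03800 × 37.8)
  = 14.15 × 0.2378 = 3.365 mg/L
Convert: 3.365 mg/L × 1000 = 3365 ng/mL

3400 ng/mL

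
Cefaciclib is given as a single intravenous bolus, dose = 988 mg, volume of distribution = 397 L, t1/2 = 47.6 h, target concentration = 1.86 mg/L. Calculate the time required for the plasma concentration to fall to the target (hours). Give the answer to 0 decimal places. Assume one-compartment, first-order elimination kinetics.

C₀ = Dose / Vd = 988.0 / 397 = 2.489 mg/L
k = ln2 / t½ = 0.693147 / 47.6 = 0.01456 h⁻¹
t = ln(C₀ / C) / k = ln(2.489 / 1.86) / 0.01456
  = ln(1.338) / 0.01456 = 0.2912 / 0.01456 = 20.00 h

20 h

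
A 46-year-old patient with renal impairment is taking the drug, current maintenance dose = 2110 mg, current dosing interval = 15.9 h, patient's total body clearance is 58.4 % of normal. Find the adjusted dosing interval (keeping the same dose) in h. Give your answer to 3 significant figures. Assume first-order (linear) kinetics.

27.2 h

To keep the same average steady-state level, dosing rate must scale with clearance.
CL ratio = 58.4 / 100 = 0.5840
New interval (same dose) = 15.9 / 0.5840 = 27.23 h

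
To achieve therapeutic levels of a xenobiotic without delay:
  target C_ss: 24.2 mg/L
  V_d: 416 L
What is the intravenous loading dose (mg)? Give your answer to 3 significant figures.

10100 mg

LD = Css × Vd = 24.2 × 416 = 10070 mg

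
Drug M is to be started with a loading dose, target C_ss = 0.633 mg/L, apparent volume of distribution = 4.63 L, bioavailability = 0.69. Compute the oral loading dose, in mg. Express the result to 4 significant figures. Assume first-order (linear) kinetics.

LD = Css × Vd / F = 0.633 × 4.63 / 0.69 = 4.248 mg

4.248 mg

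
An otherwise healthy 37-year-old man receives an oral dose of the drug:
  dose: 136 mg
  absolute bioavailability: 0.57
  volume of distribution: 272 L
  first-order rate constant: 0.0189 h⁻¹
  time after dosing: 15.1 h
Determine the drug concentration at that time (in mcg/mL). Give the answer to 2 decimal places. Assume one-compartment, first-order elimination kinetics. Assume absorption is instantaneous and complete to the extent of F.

Amount reaching circulation = F × Dose = 0.57 × 136.0 = 77.52 mg
C₀ = F·Dose / Vd = 77.52 / 272 = 0.2850 mg/L
C = C₀ · e^(−k·t) = 0.2850 × e^(−0.01890 × 15.1)
  = 0.2850 × 0.7517 = 0.2142 mg/L
(0.2142 mg/L = 0.2142 mcg/mL)

0.21 mcg/mL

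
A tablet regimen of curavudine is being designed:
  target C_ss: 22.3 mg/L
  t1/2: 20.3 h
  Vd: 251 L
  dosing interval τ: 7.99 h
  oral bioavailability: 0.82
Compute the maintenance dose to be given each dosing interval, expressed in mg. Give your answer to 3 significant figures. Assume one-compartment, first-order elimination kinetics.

1860 mg

k = ln2 / t½ = 0.693147 / 20.3 = 0.03415 h⁻¹
CL = k × Vd = 0.03415 × 251 = 8.572 L/h
At steady state, F × (Dose/τ) = Css × CL.
Dose = Css × CL × τ / F = 22.3 × 8.572 × 7.99 / 0.82 = 1863 mg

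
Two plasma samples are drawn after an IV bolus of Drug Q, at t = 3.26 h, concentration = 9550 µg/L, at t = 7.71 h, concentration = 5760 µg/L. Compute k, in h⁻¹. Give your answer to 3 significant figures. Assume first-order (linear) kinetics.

k = ln(C₁/C₂) / (t₂ − t₁) = ln(9550/5760) / (7.71 − 3.26)
  = 0.5056 / 4.450 = 0.1136 h⁻¹

0.114 h⁻¹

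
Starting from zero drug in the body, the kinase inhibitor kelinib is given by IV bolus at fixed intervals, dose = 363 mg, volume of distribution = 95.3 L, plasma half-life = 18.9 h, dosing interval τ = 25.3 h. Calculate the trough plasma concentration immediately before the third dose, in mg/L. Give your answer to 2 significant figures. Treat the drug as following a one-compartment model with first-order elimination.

2.1 mg/L

C₀ per dose = Dose / Vd = 363 / 95.3 = 3.809 mg/L
k = ln2 / t½ = 0.693147 / 18.9 = 0.03667 h⁻¹
Fraction remaining after one interval: r = e^(−kτ) = e^(−0.03667 × 25.3) = 0.3954
Before dose 3, 2 doses have been given (aged 1τ, 2τ).
C_trough = C₀ × (r + r²) = 3.809 × (0.3954 + 0.1563) = 2.101 mg/L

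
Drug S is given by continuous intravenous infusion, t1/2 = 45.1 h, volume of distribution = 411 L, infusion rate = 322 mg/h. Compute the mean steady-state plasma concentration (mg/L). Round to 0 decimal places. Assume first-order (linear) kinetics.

k = ln2 / t½ = 0.693147 / 45.1 = 0.01537 h⁻¹
CL = k × Vd = 0.01537 × 411 = 6.317 L/h
At steady state Css = R₀ / CL = 322 / 6.317 = 50.97 mg/L

51 mg/L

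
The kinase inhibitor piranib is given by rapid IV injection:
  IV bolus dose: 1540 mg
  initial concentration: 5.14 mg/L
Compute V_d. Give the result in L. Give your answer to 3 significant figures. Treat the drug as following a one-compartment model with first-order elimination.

Vd = Dose / C₀ = 1540 / 5.14 = 299.6 L

300 L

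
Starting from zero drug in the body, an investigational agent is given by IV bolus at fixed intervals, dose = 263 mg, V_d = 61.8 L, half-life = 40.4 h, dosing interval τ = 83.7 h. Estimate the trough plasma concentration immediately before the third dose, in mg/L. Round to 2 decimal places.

1.25 mg/L

C₀ per dose = Dose / Vd = 263 / 61.8 = 4.256 mg/L
k = ln2 / t½ = 0.693147 / 40.4 = 0.01716 h⁻¹
Fraction remaining after one interval: r = e^(−kτ) = e^(−0.01716 × 83.7) = 0.2378
Before dose 3, 2 doses have been given (aged 1τ, 2τ).
C_trough = C₀ × (r + r²) = 4.256 × (0.2378 + 0.05655) = 1.253 mg/L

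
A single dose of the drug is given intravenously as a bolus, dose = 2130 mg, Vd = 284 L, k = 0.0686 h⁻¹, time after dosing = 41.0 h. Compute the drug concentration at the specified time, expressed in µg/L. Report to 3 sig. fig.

450 µg/L

C₀ = Dose / Vd = 2130 / 284 = 7.500 mg/L
C = C₀ · e^(−k·t) = 7.500 × e^(−0.06860 × 41.0)
  = 7.500 × 0.06005 = 0.4504 mg/L
Convert: 0.4504 mg/L × 1000 = 450.4 µg/L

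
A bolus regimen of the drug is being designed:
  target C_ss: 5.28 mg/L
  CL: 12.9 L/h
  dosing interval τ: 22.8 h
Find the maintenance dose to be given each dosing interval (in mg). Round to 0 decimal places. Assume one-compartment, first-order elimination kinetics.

1553 mg

At steady state, Dose/τ = Css × CL.
Dose = Css × CL × τ = 5.28 × 12.90 × 22.8 = 1553 mg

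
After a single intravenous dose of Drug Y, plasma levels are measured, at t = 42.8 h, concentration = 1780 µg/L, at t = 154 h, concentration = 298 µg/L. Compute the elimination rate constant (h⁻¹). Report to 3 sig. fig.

k = ln(C₁/C₂) / (t₂ − t₁) = ln(1780/298) / (154 − 42.8)
  = 1.787 / 111.2 = 0.01607 h⁻¹

0.0161 h⁻¹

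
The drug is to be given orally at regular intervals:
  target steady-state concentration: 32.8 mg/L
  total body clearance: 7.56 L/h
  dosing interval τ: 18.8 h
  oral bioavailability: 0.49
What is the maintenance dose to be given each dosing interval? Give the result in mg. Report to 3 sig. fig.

9510 mg

At steady state, F × (Dose/τ) = Css × CL.
Dose = Css × CL × τ / F = 32.8 × 7.560 × 18.8 / 0.49 = 9514 mg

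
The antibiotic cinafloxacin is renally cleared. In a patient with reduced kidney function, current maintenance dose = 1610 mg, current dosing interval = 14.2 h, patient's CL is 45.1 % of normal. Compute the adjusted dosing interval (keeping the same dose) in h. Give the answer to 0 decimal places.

31 h

To keep the same average steady-state level, dosing rate must scale with clearance.
CL ratio = 45.1 / 100 = 0.4510
New interval (same dose) = 14.2 / 0.4510 = 31.49 h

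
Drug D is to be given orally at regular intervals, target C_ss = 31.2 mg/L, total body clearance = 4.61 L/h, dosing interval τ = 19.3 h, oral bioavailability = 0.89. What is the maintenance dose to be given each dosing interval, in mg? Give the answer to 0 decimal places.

At steady state, F × (Dose/τ) = Css × CL.
Dose = Css × CL × τ / F = 31.2 × 4.610 × 19.3 / 0.89 = 3119 mg

3119 mg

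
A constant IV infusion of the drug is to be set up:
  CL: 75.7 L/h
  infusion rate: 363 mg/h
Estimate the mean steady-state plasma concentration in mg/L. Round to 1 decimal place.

At steady state Css = R₀ / CL = 363 / 75.70 = 4.795 mg/L

4.8 mg/L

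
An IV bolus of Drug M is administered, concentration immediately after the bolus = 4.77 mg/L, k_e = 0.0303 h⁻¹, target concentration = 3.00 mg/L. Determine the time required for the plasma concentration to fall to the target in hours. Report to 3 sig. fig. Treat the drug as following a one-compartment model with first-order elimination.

15.3 h

t = ln(C₀ / C) / k = ln(4.770 / 3.00) / 0.03030
  = ln(1.590) / 0.03030 = 0.4637 / 0.03030 = 15.30 h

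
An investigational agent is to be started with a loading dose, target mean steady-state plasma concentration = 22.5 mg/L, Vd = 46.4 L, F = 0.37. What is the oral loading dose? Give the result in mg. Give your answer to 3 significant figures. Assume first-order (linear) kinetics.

LD = Css × Vd / F = 22.5 × 46.4 / 0.37 = 2822 mg

2820 mg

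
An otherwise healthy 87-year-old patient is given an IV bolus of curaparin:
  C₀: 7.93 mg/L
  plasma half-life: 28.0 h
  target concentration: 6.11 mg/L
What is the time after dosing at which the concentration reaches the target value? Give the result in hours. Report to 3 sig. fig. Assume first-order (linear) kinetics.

10.5 h

k = ln2 / t½ = 0.693147 / 28.0 = 0.02476 h⁻¹
t = ln(C₀ / C) / k = ln(7.930 / 6.11) / 0.02476
  = ln(1.298) / 0.02476 = 0.2608 / 0.02476 = 10.53 h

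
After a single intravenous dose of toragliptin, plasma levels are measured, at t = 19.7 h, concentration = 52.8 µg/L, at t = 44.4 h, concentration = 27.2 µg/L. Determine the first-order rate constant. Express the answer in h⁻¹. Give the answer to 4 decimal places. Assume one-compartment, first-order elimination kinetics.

0.0269 h⁻¹

k = ln(C₁/C₂) / (t₂ − t₁) = ln(52.8/27.2) / (44.4 − 19.7)
  = 0.6633 / 24.70 = 0.02685 h⁻¹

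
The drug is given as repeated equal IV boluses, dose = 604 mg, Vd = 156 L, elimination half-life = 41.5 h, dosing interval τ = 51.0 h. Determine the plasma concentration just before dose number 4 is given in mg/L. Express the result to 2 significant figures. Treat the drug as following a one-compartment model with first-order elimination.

2.7 mg/L

C₀ per dose = Dose / Vd = 604 / 156 = 3.872 mg/L
k = ln2 / t½ = 0.693147 / 41.5 = 0.01670 h⁻¹
Fraction remaining after one interval: r = e^(−kτ) = e^(−0.01670 × 51.0) = 0.4267
Before dose 4, 3 doses have been given (aged 1τ, 2τ, 3τ).
C_trough = C₀ × (r + r² + … + r^3) = C₀ × r(1−r^3)/(1−r)
        = 3.872 × 0.4267 × (1 − 0.07769) / (1 − 0.4267) = 2.658 mg/L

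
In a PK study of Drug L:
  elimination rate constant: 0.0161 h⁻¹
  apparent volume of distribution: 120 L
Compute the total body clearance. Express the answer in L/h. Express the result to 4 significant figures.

1.932 L/h

CL = k × Vd = 0.0161 × 120 = 1.932 L/h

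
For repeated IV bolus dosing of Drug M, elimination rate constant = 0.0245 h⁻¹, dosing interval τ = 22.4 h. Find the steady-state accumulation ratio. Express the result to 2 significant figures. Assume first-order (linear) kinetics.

2.4

e^(−kτ) = e^(−0.02450 × 22.4) = 0.5776
Accumulation ratio R = 1 / (1 − e^(−kτ)) = 1 / (1 − 0.5776) = 2.367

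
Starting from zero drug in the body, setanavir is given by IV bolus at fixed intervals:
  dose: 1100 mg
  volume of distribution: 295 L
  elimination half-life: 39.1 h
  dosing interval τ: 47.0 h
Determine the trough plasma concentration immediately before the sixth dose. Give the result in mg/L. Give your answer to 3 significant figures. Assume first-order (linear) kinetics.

C₀ per dose = Dose / Vd = 1100 / 295 = 3.729 mg/L
k = ln2 / t½ = 0.693147 / 39.1 = 0.01773 h⁻¹
Fraction remaining after one interval: r = e^(−kτ) = e^(−0.01773 × 47.0) = 0.4346
Before dose 6, 5 doses have been given (aged 1τ, 2τ, 3τ, 4τ, 5τ).
C_trough = C₀ × (r + r² + … + r^5) = C₀ × r(1−r^5)/(1−r)
        = 3.729 × 0.4346 × (1 − 0.01550) / (1 − 0.4346) = 2.822 mg/L

2.82 mg/L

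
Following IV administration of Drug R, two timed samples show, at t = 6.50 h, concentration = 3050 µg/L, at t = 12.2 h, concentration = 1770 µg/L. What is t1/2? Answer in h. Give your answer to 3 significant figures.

7.26 h

k = ln(C₁/C₂) / (t₂ − t₁) = ln(3050/1770) / (12.2 − 6.50)
  = 0.5442 / 5.700 = 0.09547 h⁻¹
t½ = ln2 / k = 0.693147 / 0.09547 = 7.260 h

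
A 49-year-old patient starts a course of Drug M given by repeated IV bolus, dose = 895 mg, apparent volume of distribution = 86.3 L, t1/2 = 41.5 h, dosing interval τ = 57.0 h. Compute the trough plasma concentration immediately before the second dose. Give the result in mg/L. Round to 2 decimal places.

C₀ per dose = Dose / Vd = 895 / 86.3 = 10.37 mg/L
k = ln2 / t½ = 0.693147 / 41.5 = 0.01670 h⁻¹
Fraction remaining after one interval: r = e^(−kτ) = e^(−0.01670 × 57.0) = 0.3860
Before dose 2, 1 dose has been given (aged 1τ).
C_trough = C₀ × r = 10.37 × 0.3860 = 4.003 mg/L

4.00 mg/L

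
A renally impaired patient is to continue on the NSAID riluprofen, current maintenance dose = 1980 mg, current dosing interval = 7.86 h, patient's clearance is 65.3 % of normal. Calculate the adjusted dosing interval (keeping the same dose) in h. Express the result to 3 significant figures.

To keep the same average steady-state level, dosing rate must scale with clearance.
CL ratio = 65.3 / 100 = 0.6530
New interval (same dose) = 7.86 / 0.6530 = 12.04 h

12.0 h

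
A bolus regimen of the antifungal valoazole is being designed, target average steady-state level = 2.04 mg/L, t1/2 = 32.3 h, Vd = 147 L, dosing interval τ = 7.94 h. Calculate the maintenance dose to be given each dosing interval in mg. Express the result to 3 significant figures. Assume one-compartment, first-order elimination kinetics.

k = ln2 / t½ = 0.693147 / 32.3 = 0.02146 h⁻¹
CL = k × Vd = 0.02146 × 147 = 3.155 L/h
At steady state, Dose/τ = Css × CL.
Dose = Css × CL × τ = 2.04 × 3.155 × 7.94 = 51.10 mg

51.1 mg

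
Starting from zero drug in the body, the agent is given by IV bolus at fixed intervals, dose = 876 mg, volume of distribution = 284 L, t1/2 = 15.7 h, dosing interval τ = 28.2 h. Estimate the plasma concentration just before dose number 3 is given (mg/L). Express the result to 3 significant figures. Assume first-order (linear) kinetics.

C₀ per dose = Dose / Vd = 876 / 284 = 3.085 mg/L
k = ln2 / t½ = 0.693147 / 15.7 = 0.04415 h⁻¹
Fraction remaining after one interval: r = e^(−kτ) = e^(−0.04415 × 28.2) = 0.2879
Before dose 3, 2 doses have been given (aged 1τ, 2τ).
C_trough = C₀ × (r + r²) = 3.085 × (0.2879 + 0.08289) = 1.144 mg/L

1.14 mg/L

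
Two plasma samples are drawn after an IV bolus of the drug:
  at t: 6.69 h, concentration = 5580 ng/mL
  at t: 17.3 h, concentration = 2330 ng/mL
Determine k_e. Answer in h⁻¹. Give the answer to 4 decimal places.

0.0823 h⁻¹

k = ln(C₁/C₂) / (t₂ − t₁) = ln(5580/2330) / (17.3 − 6.69)
  = 0.8733 / 10.61 = 0.08231 h⁻¹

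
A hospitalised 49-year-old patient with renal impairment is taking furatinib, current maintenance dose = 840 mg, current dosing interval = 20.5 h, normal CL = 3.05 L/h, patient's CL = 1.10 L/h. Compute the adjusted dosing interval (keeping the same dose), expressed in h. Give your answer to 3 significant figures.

56.8 h

To keep the same average steady-state level, dosing rate must scale with clearance.
CL ratio = 1.10 / 3.05 = 0.3607
New interval (same dose) = 20.5 / 0.3607 = 56.83 h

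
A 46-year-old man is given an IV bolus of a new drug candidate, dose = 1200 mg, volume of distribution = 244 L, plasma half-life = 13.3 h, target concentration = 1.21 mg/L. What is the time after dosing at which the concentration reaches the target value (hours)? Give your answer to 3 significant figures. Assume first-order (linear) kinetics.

C₀ = Dose / Vd = 1200 / 244 = 4.918 mg/L
k = ln2 / t½ = 0.693147 / 13.3 = 0.05212 h⁻¹
t = ln(C₀ / C) / k = ln(4.918 / 1.21) / 0.05212
  = ln(4.064) / 0.05212 = 1.402 / 0.05212 = 26.90 h

26.9 h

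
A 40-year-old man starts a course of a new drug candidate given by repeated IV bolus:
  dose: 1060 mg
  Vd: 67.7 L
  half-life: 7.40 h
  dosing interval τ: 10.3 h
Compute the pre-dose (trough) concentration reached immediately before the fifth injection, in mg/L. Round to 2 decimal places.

9.44 mg/L

C₀ per dose = Dose / Vd = 1060 / 67.7 = 15.66 mg/L
k = ln2 / t½ = 0.693147 / 7.40 = 0.09367 h⁻¹
Fraction remaining after one interval: r = e^(−kτ) = e^(−0.09367 × 10.3) = 0.3811
Before dose 5, 4 doses have been given (aged 1τ, 2τ, 3τ, 4τ).
C_trough = C₀ × (r + r² + … + r^4) = C₀ × r(1−r^4)/(1−r)
        = 15.66 × 0.3811 × (1 − 0.02109) / (1 − 0.3811) = 9.440 mg/L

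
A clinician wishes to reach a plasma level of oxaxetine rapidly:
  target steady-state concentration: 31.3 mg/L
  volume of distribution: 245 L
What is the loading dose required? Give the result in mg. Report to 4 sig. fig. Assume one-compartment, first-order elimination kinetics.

7669 mg

LD = Css × Vd = 31.3 × 245 = 7669 mg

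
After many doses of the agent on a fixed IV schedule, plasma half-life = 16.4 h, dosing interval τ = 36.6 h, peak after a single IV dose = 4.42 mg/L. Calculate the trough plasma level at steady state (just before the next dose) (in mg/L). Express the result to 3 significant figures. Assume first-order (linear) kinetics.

1.20 mg/L

k = ln2 / t½ = 0.693147 / 16.4 = 0.04227 h⁻¹
e^(−kτ) = e^(−0.04227 × 36.6) = 0.2129
Accumulation ratio R = 1 / (1 − e^(−kτ)) = 1 / (1 − 0.2129) = 1.270
Steady-state trough = C₀ × R × e^(−kτ) = 4.42 × 1.270 × 0.2129 = 1.195 mg/L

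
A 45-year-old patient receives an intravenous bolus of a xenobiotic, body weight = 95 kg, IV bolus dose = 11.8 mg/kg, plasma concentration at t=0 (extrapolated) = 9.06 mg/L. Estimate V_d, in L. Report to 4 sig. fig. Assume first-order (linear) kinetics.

Dose = 11.8 × 95 = 1121 mg
Vd = Dose / C₀ = 1121 / 9.06 = 123.7 L

123.7 L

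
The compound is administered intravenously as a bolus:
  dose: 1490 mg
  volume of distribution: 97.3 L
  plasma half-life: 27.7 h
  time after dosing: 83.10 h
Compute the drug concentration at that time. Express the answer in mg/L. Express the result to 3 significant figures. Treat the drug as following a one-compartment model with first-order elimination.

1.91 mg/L

C₀ = Dose / Vd = 1490 / 97.3 = 15.31 mg/L
k = ln2 / t½ = 0.693147 / 27.7 = 0.02502 h⁻¹
t / t½ = 83.10 / 27.7 = 3 half-lives
C = C₀ × (1/2)^3 = 15.31 × 0.1250 = 1.914 mg/L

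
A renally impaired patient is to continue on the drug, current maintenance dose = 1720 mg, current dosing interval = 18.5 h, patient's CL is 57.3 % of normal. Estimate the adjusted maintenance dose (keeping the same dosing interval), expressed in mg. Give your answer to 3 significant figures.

986 mg

To keep the same average steady-state level, dosing rate must scale with clearance.
CL ratio = 57.3 / 100 = 0.5730
New dose (same interval) = 1720 × 0.5730 = 985.6 mg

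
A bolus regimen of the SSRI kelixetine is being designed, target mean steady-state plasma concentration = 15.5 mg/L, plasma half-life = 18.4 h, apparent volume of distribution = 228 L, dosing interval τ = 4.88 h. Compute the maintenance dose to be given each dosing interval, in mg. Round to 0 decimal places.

650 mg

k = ln2 / t½ = 0.693147 / 18.4 = 0.03767 h⁻¹
CL = k × Vd = 0.03767 × 228 = 8.589 L/h
At steady state, Dose/τ = Css × CL.
Dose = Css × CL × τ = 15.5 × 8.589 × 4.88 = 649.7 mg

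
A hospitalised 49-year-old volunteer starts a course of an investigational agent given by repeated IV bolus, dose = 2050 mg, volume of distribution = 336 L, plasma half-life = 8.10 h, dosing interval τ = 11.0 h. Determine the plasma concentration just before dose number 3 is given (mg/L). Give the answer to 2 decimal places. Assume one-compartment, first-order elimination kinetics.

3.31 mg/L

C₀ per dose = Dose / Vd = 2050 / 336 = 6.101 mg/L
k = ln2 / t½ = 0.693147 / 8.10 = 0.08557 h⁻¹
Fraction remaining after one interval: r = e^(−kτ) = e^(−0.08557 × 11.0) = 0.3901
Before dose 3, 2 doses have been given (aged 1τ, 2τ).
C_trough = C₀ × (r + r²) = 6.101 × (0.3901 + 0.1522) = 3.309 mg/L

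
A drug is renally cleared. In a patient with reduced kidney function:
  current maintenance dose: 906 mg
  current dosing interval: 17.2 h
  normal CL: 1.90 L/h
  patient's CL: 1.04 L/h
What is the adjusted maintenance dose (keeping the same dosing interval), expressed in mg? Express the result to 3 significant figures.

496 mg

To keep the same average steady-state level, dosing rate must scale with clearance.
CL ratio = 1.04 / 1.90 = 0.5474
New dose (same interval) = 906 × 0.5474 = 495.9 mg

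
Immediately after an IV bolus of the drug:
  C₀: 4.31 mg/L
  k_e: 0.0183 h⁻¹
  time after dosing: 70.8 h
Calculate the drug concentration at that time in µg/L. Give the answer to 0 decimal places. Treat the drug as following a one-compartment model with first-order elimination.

C = C₀ · e^(−k·t) = 4.310 × e^(−0.01830 × 70.8)
  = 4.310 × 0.2737 = 1.180 mg/L
Convert: 1.180 mg/L × 1000 = 1180 µg/L

1180 µg/L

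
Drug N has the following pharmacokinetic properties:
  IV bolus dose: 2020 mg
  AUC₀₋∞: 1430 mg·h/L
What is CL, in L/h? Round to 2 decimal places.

1.41 L/h

CL = Dose / AUC = 2020 / 1430 = 1.413 L/h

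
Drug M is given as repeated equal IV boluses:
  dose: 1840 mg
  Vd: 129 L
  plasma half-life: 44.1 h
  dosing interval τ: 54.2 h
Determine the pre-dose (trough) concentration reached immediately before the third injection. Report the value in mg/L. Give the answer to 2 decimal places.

8.68 mg/L

C₀ per dose = Dose / Vd = 1840 / 129 = 14.26 mg/L
k = ln2 / t½ = 0.693147 / 44.1 = 0.01572 h⁻¹
Fraction remaining after one interval: r = e^(−kτ) = e^(−0.01572 × 54.2) = 0.4266
Before dose 3, 2 doses have been given (aged 1τ, 2τ).
C_trough = C₀ × (r + r²) = 14.26 × (0.4266 + 0.1820) = 8.679 mg/L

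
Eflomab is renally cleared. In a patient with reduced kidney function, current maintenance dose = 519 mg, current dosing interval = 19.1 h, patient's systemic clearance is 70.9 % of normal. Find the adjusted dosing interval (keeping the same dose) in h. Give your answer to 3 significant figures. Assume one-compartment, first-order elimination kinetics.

26.9 h

To keep the same average steady-state level, dosing rate must scale with clearance.
CL ratio = 70.9 / 100 = 0.7090
New interval (same dose) = 19.1 / 0.7090 = 26.94 h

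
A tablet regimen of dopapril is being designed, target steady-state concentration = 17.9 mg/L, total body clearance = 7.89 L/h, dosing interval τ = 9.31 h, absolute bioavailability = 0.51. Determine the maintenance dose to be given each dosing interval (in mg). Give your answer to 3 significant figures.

2580 mg

At steady state, F × (Dose/τ) = Css × CL.
Dose = Css × CL × τ / F = 17.9 × 7.890 × 9.31 / 0.51 = 2578 mg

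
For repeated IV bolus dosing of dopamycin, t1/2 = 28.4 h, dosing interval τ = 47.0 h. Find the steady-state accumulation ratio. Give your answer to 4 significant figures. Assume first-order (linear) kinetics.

1.465

k = ln2 / t½ = 0.693147 / 28.4 = 0.02441 h⁻¹
e^(−kτ) = e^(−0.02441 × 47.0) = 0.3175
Accumulation ratio R = 1 / (1 − e^(−kτ)) = 1 / (1 − 0.3175) = 1.465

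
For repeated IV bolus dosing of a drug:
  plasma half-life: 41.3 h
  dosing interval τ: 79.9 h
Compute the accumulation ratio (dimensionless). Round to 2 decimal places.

k = ln2 / t½ = 0.693147 / 41.3 = 0.01678 h⁻¹
e^(−kτ) = e^(−0.01678 × 79.9) = 0.2617
Accumulation ratio R = 1 / (1 − e^(−kτ)) = 1 / (1 − 0.2617) = 1.354

1.35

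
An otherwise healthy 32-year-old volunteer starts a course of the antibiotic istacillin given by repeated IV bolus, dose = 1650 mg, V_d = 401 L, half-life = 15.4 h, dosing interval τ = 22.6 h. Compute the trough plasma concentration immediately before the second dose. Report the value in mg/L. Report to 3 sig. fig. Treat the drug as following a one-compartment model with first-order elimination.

1.49 mg/L

C₀ per dose = Dose / Vd = 1650 / 401 = 4.115 mg/L
k = ln2 / t½ = 0.693147 / 15.4 = 0.04501 h⁻¹
Fraction remaining after one interval: r = e^(−kτ) = e^(−0.04501 × 22.6) = 0.3616
Before dose 2, 1 dose has been given (aged 1τ).
C_trough = C₀ × r = 4.115 × 0.3616 = 1.488 mg/L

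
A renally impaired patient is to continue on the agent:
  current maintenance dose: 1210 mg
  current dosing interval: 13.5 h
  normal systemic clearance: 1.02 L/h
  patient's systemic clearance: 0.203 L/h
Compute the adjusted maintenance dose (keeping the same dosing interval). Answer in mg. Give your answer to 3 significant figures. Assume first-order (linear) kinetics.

To keep the same average steady-state level, dosing rate must scale with clearance.
CL ratio = 0.203 / 1.02 = 0.1990
New dose (same interval) = 1210 × 0.1990 = 240.8 mg

241 mg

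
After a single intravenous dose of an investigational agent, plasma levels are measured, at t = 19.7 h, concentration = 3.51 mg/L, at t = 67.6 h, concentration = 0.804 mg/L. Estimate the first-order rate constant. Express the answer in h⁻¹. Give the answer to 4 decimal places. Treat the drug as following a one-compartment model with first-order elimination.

0.0308 h⁻¹

k = ln(C₁/C₂) / (t₂ − t₁) = ln(3.51/0.804) / (67.6 − 19.7)
  = 1.474 / 47.90 = 0.03077 h⁻¹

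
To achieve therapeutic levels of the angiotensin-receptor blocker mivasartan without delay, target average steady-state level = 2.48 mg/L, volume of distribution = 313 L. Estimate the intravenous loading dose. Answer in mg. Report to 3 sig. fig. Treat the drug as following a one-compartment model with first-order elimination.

LD = Css × Vd = 2.48 × 313 = 776.2 mg

776 mg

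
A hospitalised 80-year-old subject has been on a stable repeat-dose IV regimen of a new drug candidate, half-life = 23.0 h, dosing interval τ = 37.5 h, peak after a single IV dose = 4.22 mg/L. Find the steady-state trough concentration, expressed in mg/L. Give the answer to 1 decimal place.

2.0 mg/L

k = ln2 / t½ = 0.693147 / 23.0 = 0.03014 h⁻¹
e^(−kτ) = e^(−0.03014 × 37.5) = 0.3230
Accumulation ratio R = 1 / (1 − e^(−kτ)) = 1 / (1 − 0.3230) = 1.477
Steady-state trough = C₀ × R × e^(−kτ) = 4.22 × 1.477 × 0.3230 = 2.013 mg/L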